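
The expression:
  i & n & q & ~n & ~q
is never true.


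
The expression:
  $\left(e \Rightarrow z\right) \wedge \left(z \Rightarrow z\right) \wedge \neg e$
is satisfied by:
  {e: False}


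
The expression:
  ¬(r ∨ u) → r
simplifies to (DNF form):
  r ∨ u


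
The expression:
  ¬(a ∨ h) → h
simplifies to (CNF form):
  a ∨ h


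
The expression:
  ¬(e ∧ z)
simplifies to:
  ¬e ∨ ¬z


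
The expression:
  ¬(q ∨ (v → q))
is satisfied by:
  {v: True, q: False}


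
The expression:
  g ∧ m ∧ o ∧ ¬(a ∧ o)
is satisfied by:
  {m: True, g: True, o: True, a: False}


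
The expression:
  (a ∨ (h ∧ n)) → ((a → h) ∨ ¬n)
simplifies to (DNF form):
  h ∨ ¬a ∨ ¬n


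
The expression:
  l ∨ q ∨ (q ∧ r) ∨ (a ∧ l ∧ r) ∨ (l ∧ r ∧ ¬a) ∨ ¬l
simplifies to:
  True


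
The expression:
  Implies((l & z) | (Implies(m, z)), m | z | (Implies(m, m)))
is always true.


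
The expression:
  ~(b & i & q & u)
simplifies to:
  ~b | ~i | ~q | ~u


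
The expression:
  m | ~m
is always true.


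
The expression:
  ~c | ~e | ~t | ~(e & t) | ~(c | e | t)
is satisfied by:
  {c: False, t: False, e: False}
  {e: True, c: False, t: False}
  {t: True, c: False, e: False}
  {e: True, t: True, c: False}
  {c: True, e: False, t: False}
  {e: True, c: True, t: False}
  {t: True, c: True, e: False}


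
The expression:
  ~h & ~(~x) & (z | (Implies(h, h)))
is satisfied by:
  {x: True, h: False}


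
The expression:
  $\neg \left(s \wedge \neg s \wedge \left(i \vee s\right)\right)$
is always true.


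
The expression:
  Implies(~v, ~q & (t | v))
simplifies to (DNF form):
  v | (t & ~q)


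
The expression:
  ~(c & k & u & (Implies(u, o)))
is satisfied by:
  {u: False, k: False, o: False, c: False}
  {c: True, u: False, k: False, o: False}
  {o: True, u: False, k: False, c: False}
  {c: True, o: True, u: False, k: False}
  {k: True, c: False, u: False, o: False}
  {c: True, k: True, u: False, o: False}
  {o: True, k: True, c: False, u: False}
  {c: True, o: True, k: True, u: False}
  {u: True, o: False, k: False, c: False}
  {c: True, u: True, o: False, k: False}
  {o: True, u: True, c: False, k: False}
  {c: True, o: True, u: True, k: False}
  {k: True, u: True, o: False, c: False}
  {c: True, k: True, u: True, o: False}
  {o: True, k: True, u: True, c: False}


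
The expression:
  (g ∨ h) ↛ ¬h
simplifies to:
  h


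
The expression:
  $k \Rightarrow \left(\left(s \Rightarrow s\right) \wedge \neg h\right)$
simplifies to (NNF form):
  $\neg h \vee \neg k$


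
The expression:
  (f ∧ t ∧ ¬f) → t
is always true.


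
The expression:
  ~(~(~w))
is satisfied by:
  {w: False}


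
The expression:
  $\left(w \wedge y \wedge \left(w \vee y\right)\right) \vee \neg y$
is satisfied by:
  {w: True, y: False}
  {y: False, w: False}
  {y: True, w: True}


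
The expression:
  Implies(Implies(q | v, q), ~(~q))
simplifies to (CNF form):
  q | v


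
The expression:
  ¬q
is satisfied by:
  {q: False}


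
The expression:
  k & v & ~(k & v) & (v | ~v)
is never true.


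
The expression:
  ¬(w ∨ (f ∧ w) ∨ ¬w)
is never true.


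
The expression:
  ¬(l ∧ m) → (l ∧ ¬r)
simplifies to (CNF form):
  l ∧ (m ∨ ¬r)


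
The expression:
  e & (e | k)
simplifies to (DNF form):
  e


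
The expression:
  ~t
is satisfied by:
  {t: False}


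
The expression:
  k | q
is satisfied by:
  {k: True, q: True}
  {k: True, q: False}
  {q: True, k: False}


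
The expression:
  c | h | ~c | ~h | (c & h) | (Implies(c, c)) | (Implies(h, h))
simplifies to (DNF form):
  True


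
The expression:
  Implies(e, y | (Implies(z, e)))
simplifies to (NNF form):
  True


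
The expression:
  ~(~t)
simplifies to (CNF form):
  t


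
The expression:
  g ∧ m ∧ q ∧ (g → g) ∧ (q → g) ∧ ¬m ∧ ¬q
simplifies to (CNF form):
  False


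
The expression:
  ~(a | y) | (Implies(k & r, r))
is always true.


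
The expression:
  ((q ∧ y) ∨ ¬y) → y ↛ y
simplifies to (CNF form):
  y ∧ ¬q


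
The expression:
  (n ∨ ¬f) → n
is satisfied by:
  {n: True, f: True}
  {n: True, f: False}
  {f: True, n: False}


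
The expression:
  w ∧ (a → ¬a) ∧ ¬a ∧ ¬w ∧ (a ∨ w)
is never true.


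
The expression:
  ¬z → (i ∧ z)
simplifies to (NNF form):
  z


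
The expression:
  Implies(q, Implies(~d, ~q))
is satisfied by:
  {d: True, q: False}
  {q: False, d: False}
  {q: True, d: True}


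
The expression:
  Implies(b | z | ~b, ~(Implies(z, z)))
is never true.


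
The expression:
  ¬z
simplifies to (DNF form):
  ¬z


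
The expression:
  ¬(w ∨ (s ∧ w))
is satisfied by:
  {w: False}


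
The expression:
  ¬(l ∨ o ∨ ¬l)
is never true.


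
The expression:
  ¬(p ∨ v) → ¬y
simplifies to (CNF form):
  p ∨ v ∨ ¬y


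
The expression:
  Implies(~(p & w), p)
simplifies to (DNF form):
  p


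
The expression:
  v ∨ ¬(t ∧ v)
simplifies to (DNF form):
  True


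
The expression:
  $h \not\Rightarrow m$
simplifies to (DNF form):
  $h \wedge \neg m$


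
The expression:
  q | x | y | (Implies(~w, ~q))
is always true.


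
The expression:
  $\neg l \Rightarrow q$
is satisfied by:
  {q: True, l: True}
  {q: True, l: False}
  {l: True, q: False}


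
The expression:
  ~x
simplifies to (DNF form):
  ~x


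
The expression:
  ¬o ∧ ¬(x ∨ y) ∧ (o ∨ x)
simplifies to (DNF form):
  False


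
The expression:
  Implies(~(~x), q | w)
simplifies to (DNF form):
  q | w | ~x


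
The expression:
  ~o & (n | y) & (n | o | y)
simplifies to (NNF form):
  ~o & (n | y)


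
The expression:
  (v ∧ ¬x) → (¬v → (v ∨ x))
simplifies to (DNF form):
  True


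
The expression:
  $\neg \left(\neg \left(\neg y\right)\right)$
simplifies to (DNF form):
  $\neg y$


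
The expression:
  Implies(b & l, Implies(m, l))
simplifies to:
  True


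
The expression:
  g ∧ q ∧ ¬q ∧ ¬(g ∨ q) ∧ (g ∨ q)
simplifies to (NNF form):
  False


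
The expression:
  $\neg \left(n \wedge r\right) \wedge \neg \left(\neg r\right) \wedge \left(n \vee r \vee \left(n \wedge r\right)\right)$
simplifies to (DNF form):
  $r \wedge \neg n$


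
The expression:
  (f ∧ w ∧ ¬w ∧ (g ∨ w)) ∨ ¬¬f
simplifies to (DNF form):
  f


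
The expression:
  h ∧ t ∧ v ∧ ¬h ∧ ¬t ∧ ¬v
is never true.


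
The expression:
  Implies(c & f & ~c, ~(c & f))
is always true.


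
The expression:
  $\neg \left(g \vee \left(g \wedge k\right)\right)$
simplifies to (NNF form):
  $\neg g$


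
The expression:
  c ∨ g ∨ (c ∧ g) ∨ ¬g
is always true.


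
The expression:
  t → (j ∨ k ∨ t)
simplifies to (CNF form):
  True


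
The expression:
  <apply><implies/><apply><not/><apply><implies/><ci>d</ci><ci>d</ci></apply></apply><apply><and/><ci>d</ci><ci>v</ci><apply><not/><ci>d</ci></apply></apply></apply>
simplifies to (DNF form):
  <true/>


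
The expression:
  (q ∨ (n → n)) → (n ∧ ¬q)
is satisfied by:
  {n: True, q: False}


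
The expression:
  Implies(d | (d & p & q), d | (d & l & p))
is always true.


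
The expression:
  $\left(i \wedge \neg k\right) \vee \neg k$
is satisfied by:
  {k: False}


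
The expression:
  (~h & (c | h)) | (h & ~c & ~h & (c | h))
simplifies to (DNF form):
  c & ~h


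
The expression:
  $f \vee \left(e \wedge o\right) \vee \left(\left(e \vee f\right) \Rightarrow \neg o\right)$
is always true.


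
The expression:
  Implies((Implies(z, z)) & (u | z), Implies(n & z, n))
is always true.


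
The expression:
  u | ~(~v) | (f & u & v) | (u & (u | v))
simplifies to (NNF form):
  u | v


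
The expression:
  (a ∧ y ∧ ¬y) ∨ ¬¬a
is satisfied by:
  {a: True}


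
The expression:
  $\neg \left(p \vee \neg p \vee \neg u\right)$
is never true.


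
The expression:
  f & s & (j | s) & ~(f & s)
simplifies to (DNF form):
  False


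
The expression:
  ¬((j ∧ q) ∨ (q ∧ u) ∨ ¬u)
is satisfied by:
  {u: True, q: False}


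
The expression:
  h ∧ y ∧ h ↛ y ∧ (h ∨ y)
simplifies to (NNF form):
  False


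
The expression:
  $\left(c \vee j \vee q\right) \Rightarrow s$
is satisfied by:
  {s: True, q: False, c: False, j: False}
  {j: True, s: True, q: False, c: False}
  {s: True, c: True, q: False, j: False}
  {j: True, s: True, c: True, q: False}
  {s: True, q: True, c: False, j: False}
  {s: True, j: True, q: True, c: False}
  {s: True, c: True, q: True, j: False}
  {j: True, s: True, c: True, q: True}
  {j: False, q: False, c: False, s: False}


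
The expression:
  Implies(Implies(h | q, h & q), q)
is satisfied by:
  {q: True, h: True}
  {q: True, h: False}
  {h: True, q: False}


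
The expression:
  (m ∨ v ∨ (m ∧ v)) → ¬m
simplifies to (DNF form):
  ¬m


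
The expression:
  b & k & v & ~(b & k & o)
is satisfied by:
  {k: True, b: True, v: True, o: False}


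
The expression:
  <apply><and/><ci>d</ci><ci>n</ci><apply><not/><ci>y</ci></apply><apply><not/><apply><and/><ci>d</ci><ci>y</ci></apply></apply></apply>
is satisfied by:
  {d: True, n: True, y: False}


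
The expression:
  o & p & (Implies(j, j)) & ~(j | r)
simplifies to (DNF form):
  o & p & ~j & ~r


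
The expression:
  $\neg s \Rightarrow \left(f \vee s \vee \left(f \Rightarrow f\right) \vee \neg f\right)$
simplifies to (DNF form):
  $\text{True}$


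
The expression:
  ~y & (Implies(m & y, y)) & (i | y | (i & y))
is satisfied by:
  {i: True, y: False}


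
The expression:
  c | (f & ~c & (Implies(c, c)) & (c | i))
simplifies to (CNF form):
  (c | f) & (c | i)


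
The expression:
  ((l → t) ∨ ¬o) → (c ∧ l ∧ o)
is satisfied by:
  {c: True, o: True, l: True, t: False}
  {o: True, l: True, c: False, t: False}
  {c: True, t: True, o: True, l: True}


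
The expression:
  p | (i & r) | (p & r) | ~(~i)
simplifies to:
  i | p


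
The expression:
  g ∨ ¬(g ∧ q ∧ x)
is always true.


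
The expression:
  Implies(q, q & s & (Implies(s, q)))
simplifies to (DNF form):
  s | ~q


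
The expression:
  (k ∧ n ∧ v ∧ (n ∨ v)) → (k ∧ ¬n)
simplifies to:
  ¬k ∨ ¬n ∨ ¬v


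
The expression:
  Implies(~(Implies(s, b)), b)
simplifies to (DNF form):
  b | ~s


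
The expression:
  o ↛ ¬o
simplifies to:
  o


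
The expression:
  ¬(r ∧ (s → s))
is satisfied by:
  {r: False}


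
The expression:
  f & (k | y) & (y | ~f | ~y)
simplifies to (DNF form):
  (f & k) | (f & y)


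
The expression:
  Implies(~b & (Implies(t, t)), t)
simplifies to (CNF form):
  b | t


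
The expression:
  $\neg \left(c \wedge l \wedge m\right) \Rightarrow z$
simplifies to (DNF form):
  $z \vee \left(c \wedge l \wedge m\right)$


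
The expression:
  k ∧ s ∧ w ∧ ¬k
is never true.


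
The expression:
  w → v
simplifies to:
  v ∨ ¬w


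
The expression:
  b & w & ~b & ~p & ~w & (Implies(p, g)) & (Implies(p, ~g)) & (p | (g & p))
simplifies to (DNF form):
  False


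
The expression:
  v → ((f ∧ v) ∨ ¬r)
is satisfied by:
  {f: True, v: False, r: False}
  {f: False, v: False, r: False}
  {r: True, f: True, v: False}
  {r: True, f: False, v: False}
  {v: True, f: True, r: False}
  {v: True, f: False, r: False}
  {v: True, r: True, f: True}


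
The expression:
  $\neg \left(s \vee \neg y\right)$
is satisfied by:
  {y: True, s: False}


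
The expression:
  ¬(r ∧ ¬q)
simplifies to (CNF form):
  q ∨ ¬r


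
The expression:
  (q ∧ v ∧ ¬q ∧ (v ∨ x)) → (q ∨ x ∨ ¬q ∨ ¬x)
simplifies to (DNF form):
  True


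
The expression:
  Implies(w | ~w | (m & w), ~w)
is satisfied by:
  {w: False}


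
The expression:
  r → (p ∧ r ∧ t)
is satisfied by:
  {t: True, p: True, r: False}
  {t: True, p: False, r: False}
  {p: True, t: False, r: False}
  {t: False, p: False, r: False}
  {r: True, t: True, p: True}


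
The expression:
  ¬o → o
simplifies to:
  o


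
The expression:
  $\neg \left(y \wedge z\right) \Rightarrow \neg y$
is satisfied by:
  {z: True, y: False}
  {y: False, z: False}
  {y: True, z: True}


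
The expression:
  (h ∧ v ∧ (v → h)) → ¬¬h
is always true.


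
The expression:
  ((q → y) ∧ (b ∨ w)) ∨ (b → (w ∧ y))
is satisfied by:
  {y: True, q: False, b: False}
  {q: False, b: False, y: False}
  {y: True, b: True, q: False}
  {b: True, q: False, y: False}
  {y: True, q: True, b: False}
  {q: True, y: False, b: False}
  {y: True, b: True, q: True}


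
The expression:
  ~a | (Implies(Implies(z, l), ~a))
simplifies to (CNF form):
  (z | ~a) & (~a | ~l)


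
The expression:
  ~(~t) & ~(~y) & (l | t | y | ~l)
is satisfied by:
  {t: True, y: True}


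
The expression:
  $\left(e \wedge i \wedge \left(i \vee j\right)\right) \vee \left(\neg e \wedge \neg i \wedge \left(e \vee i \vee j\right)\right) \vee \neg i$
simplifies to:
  $e \vee \neg i$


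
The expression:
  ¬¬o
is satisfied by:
  {o: True}


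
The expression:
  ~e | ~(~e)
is always true.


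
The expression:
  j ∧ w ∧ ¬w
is never true.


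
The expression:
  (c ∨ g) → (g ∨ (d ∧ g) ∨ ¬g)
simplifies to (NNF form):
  True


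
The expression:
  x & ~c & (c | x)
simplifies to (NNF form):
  x & ~c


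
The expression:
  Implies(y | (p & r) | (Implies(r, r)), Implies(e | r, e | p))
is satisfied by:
  {e: True, p: True, r: False}
  {e: True, p: False, r: False}
  {p: True, e: False, r: False}
  {e: False, p: False, r: False}
  {r: True, e: True, p: True}
  {r: True, e: True, p: False}
  {r: True, p: True, e: False}


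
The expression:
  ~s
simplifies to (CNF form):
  ~s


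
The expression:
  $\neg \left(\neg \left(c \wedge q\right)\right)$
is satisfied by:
  {c: True, q: True}


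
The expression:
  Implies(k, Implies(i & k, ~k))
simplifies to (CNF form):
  ~i | ~k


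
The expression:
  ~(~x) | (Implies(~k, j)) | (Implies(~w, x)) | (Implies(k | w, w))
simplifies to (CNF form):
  True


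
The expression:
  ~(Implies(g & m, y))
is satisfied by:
  {m: True, g: True, y: False}


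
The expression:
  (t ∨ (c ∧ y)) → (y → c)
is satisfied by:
  {c: True, t: False, y: False}
  {t: False, y: False, c: False}
  {c: True, y: True, t: False}
  {y: True, t: False, c: False}
  {c: True, t: True, y: False}
  {t: True, c: False, y: False}
  {c: True, y: True, t: True}


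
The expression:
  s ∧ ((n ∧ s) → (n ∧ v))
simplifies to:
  s ∧ (v ∨ ¬n)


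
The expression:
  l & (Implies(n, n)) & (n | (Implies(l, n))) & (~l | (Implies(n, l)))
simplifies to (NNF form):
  l & n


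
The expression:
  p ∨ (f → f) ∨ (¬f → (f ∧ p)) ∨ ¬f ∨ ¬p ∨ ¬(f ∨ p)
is always true.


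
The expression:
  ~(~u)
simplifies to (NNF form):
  u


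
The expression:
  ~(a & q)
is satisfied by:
  {q: False, a: False}
  {a: True, q: False}
  {q: True, a: False}


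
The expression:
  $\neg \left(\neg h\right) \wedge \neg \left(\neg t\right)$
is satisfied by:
  {t: True, h: True}


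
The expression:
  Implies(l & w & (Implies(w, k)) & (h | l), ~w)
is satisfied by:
  {l: False, k: False, w: False}
  {w: True, l: False, k: False}
  {k: True, l: False, w: False}
  {w: True, k: True, l: False}
  {l: True, w: False, k: False}
  {w: True, l: True, k: False}
  {k: True, l: True, w: False}


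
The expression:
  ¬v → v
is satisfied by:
  {v: True}


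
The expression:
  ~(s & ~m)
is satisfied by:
  {m: True, s: False}
  {s: False, m: False}
  {s: True, m: True}


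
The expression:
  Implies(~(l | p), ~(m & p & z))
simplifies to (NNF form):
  True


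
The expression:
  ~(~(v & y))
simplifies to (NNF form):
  v & y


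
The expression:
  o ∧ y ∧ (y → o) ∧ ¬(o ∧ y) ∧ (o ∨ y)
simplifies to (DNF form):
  False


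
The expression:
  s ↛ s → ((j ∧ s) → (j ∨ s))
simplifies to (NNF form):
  True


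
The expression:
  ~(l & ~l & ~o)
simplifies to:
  True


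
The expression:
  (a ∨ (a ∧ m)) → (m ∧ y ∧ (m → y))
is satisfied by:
  {m: True, y: True, a: False}
  {m: True, y: False, a: False}
  {y: True, m: False, a: False}
  {m: False, y: False, a: False}
  {a: True, m: True, y: True}


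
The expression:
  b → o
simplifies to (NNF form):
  o ∨ ¬b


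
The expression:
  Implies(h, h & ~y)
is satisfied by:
  {h: False, y: False}
  {y: True, h: False}
  {h: True, y: False}


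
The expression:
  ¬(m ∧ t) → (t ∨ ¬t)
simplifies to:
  True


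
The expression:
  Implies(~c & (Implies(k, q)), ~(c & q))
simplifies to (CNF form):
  True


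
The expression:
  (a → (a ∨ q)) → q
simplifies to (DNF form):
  q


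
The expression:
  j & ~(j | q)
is never true.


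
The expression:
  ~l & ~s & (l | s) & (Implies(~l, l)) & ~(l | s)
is never true.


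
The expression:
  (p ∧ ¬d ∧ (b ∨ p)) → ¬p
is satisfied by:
  {d: True, p: False}
  {p: False, d: False}
  {p: True, d: True}


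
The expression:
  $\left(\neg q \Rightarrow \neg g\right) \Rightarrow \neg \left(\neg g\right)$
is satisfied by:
  {g: True}


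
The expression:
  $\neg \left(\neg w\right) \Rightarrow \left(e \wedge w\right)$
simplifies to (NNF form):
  $e \vee \neg w$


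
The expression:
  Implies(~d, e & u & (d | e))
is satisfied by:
  {d: True, u: True, e: True}
  {d: True, u: True, e: False}
  {d: True, e: True, u: False}
  {d: True, e: False, u: False}
  {u: True, e: True, d: False}


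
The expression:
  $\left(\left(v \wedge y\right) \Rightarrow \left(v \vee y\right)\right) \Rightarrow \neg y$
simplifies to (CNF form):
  $\neg y$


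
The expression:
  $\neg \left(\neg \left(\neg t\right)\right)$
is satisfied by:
  {t: False}


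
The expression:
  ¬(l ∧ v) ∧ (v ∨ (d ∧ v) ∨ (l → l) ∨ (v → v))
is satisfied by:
  {l: False, v: False}
  {v: True, l: False}
  {l: True, v: False}


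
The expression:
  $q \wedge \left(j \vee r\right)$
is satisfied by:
  {r: True, j: True, q: True}
  {r: True, q: True, j: False}
  {j: True, q: True, r: False}


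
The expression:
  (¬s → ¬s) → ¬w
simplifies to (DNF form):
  ¬w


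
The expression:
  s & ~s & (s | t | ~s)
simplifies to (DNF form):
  False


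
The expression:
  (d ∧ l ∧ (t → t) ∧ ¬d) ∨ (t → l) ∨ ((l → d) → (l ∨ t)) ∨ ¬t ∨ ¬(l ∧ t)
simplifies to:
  True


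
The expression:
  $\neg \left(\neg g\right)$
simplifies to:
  $g$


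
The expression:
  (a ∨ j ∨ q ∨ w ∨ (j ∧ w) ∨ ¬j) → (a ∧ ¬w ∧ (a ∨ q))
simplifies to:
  a ∧ ¬w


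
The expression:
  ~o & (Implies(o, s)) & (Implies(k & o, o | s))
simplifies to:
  ~o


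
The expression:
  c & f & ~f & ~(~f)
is never true.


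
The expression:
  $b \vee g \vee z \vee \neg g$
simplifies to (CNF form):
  $\text{True}$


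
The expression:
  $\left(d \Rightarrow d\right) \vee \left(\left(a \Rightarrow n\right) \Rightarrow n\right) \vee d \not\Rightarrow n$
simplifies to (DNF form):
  $\text{True}$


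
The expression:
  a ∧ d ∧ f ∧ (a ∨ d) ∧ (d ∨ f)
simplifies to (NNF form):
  a ∧ d ∧ f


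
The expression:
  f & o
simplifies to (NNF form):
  f & o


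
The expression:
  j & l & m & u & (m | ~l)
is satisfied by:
  {m: True, j: True, u: True, l: True}


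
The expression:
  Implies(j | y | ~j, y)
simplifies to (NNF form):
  y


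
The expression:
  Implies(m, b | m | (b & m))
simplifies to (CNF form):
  True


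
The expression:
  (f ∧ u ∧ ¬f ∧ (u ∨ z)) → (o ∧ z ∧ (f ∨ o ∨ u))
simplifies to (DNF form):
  True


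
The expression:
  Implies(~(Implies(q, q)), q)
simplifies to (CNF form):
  True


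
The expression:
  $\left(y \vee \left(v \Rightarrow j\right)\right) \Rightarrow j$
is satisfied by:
  {j: True, v: True, y: False}
  {j: True, v: False, y: False}
  {y: True, j: True, v: True}
  {y: True, j: True, v: False}
  {v: True, y: False, j: False}


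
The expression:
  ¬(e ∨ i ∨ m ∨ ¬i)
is never true.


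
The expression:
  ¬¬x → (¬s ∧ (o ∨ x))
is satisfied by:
  {s: False, x: False}
  {x: True, s: False}
  {s: True, x: False}


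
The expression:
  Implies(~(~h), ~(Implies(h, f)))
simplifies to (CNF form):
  ~f | ~h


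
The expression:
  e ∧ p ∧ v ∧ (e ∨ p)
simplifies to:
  e ∧ p ∧ v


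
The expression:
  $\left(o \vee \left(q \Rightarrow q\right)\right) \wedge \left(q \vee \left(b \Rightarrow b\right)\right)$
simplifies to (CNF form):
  $\text{True}$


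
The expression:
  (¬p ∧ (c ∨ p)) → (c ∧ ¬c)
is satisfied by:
  {p: True, c: False}
  {c: False, p: False}
  {c: True, p: True}


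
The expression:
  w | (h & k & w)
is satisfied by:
  {w: True}


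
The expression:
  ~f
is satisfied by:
  {f: False}


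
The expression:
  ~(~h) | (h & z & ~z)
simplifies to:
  h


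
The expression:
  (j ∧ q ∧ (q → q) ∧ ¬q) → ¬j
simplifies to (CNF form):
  True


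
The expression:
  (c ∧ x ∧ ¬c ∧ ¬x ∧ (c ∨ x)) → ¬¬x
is always true.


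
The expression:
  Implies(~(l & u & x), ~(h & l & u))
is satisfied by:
  {x: True, l: False, u: False, h: False}
  {x: False, l: False, u: False, h: False}
  {h: True, x: True, l: False, u: False}
  {h: True, x: False, l: False, u: False}
  {x: True, u: True, h: False, l: False}
  {u: True, h: False, l: False, x: False}
  {h: True, u: True, x: True, l: False}
  {h: True, u: True, x: False, l: False}
  {x: True, l: True, h: False, u: False}
  {l: True, h: False, u: False, x: False}
  {x: True, h: True, l: True, u: False}
  {h: True, l: True, x: False, u: False}
  {x: True, u: True, l: True, h: False}
  {u: True, l: True, h: False, x: False}
  {h: True, u: True, l: True, x: True}


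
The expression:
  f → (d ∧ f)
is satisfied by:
  {d: True, f: False}
  {f: False, d: False}
  {f: True, d: True}


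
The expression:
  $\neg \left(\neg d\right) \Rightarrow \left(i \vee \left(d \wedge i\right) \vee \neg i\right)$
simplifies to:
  $\text{True}$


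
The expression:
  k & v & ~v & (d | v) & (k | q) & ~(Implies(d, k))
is never true.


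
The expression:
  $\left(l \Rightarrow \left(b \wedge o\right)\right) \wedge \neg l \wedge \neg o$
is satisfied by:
  {o: False, l: False}


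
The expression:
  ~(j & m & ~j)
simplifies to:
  True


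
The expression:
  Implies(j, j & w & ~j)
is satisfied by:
  {j: False}


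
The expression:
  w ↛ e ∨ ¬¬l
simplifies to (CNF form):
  (l ∨ w) ∧ (l ∨ ¬e)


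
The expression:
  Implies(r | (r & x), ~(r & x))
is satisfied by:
  {x: False, r: False}
  {r: True, x: False}
  {x: True, r: False}


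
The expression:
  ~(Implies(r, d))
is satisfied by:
  {r: True, d: False}


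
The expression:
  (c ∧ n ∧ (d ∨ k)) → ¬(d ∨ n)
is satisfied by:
  {d: False, c: False, n: False, k: False}
  {k: True, d: False, c: False, n: False}
  {d: True, k: False, c: False, n: False}
  {k: True, d: True, c: False, n: False}
  {n: True, k: False, d: False, c: False}
  {n: True, k: True, d: False, c: False}
  {n: True, d: True, k: False, c: False}
  {n: True, k: True, d: True, c: False}
  {c: True, n: False, d: False, k: False}
  {c: True, k: True, n: False, d: False}
  {c: True, d: True, n: False, k: False}
  {k: True, c: True, d: True, n: False}
  {c: True, n: True, k: False, d: False}


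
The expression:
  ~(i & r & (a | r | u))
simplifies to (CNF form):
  ~i | ~r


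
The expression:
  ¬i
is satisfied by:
  {i: False}


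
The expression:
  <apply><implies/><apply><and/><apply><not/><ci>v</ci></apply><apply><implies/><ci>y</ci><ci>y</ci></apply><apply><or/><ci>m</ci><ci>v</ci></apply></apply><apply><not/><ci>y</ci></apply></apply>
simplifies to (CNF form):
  <apply><or/><ci>v</ci><apply><not/><ci>m</ci></apply><apply><not/><ci>y</ci></apply></apply>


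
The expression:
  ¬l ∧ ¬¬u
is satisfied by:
  {u: True, l: False}


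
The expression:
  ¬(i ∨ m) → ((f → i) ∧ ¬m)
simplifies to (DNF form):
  i ∨ m ∨ ¬f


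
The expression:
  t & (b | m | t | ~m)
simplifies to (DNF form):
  t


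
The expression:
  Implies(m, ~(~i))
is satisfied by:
  {i: True, m: False}
  {m: False, i: False}
  {m: True, i: True}


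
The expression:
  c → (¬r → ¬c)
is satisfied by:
  {r: True, c: False}
  {c: False, r: False}
  {c: True, r: True}


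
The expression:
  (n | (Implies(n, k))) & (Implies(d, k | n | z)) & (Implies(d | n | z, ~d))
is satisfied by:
  {d: False}


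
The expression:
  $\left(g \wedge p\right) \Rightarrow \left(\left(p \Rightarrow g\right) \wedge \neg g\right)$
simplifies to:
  $\neg g \vee \neg p$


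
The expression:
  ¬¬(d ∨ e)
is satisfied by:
  {d: True, e: True}
  {d: True, e: False}
  {e: True, d: False}


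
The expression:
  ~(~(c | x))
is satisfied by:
  {x: True, c: True}
  {x: True, c: False}
  {c: True, x: False}


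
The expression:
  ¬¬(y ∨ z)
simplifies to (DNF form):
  y ∨ z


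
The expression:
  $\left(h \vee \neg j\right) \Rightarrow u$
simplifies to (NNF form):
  $u \vee \left(j \wedge \neg h\right)$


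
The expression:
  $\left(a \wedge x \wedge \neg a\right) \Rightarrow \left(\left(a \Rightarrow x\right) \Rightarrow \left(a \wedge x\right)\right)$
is always true.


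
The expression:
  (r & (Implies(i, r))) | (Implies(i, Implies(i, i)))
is always true.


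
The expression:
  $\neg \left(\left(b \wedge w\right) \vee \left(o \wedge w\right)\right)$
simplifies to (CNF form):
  $\left(\neg b \vee \neg w\right) \wedge \left(\neg o \vee \neg w\right)$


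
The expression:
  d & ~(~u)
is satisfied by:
  {u: True, d: True}


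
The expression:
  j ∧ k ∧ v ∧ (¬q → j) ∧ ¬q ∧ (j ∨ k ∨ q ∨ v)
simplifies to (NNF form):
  j ∧ k ∧ v ∧ ¬q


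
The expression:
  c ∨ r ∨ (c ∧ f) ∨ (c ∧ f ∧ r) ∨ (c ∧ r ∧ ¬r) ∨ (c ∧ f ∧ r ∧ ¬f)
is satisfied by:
  {r: True, c: True}
  {r: True, c: False}
  {c: True, r: False}


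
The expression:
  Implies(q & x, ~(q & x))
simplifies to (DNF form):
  ~q | ~x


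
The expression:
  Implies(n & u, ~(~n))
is always true.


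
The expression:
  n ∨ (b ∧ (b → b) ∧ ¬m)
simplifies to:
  n ∨ (b ∧ ¬m)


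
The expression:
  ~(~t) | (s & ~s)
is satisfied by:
  {t: True}


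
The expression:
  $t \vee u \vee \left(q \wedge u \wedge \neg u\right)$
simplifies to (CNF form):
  $t \vee u$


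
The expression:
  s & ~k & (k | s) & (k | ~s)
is never true.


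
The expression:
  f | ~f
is always true.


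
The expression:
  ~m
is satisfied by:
  {m: False}


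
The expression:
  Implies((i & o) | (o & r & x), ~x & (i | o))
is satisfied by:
  {r: False, o: False, x: False, i: False}
  {i: True, r: False, o: False, x: False}
  {r: True, i: False, o: False, x: False}
  {i: True, r: True, o: False, x: False}
  {x: True, i: False, r: False, o: False}
  {i: True, x: True, r: False, o: False}
  {x: True, r: True, i: False, o: False}
  {i: True, x: True, r: True, o: False}
  {o: True, x: False, r: False, i: False}
  {o: True, i: True, x: False, r: False}
  {o: True, r: True, x: False, i: False}
  {i: True, o: True, r: True, x: False}
  {o: True, x: True, i: False, r: False}


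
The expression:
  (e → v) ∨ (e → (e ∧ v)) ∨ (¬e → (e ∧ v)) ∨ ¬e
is always true.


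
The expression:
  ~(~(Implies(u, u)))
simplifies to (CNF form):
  True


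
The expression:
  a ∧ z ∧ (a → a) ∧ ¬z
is never true.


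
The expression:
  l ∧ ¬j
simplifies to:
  l ∧ ¬j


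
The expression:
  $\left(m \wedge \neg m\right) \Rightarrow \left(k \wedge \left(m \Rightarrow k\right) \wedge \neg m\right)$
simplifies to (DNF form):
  $\text{True}$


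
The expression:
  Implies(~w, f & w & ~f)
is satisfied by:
  {w: True}


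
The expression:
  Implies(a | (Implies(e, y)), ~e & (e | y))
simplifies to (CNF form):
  (e | y) & (y | ~a) & (~e | ~y)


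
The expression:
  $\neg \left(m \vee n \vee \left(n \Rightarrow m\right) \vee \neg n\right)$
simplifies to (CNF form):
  $\text{False}$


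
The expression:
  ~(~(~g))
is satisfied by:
  {g: False}


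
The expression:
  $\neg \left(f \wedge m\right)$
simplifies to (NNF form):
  $\neg f \vee \neg m$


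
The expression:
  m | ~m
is always true.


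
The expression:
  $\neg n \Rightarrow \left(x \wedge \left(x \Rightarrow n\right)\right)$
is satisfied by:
  {n: True}


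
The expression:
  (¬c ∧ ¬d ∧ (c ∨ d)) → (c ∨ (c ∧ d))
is always true.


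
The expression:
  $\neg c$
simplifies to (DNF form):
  $\neg c$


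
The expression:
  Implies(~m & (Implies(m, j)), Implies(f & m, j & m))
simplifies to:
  True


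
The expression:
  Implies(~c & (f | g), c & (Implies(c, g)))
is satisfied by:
  {c: True, g: False, f: False}
  {f: True, c: True, g: False}
  {c: True, g: True, f: False}
  {f: True, c: True, g: True}
  {f: False, g: False, c: False}


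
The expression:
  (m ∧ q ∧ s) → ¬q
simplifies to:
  ¬m ∨ ¬q ∨ ¬s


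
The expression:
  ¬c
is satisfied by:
  {c: False}


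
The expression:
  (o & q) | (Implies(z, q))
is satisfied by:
  {q: True, z: False}
  {z: False, q: False}
  {z: True, q: True}


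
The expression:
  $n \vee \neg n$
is always true.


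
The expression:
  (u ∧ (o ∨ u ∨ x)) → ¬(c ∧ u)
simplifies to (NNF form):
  ¬c ∨ ¬u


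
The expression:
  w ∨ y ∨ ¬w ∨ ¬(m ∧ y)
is always true.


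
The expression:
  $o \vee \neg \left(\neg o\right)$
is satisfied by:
  {o: True}


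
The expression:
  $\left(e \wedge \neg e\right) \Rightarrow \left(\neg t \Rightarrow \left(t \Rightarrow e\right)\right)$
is always true.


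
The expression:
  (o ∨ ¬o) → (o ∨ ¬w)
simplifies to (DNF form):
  o ∨ ¬w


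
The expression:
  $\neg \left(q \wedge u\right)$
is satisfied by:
  {u: False, q: False}
  {q: True, u: False}
  {u: True, q: False}


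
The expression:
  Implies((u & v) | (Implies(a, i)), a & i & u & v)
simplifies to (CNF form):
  a & (u | ~i) & (v | ~i) & (i | ~u | ~v)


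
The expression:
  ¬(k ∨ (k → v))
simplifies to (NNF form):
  False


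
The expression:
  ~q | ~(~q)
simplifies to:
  True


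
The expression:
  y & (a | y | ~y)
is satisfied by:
  {y: True}


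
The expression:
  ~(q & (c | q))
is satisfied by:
  {q: False}


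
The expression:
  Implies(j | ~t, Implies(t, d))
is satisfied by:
  {d: True, t: False, j: False}
  {t: False, j: False, d: False}
  {j: True, d: True, t: False}
  {j: True, t: False, d: False}
  {d: True, t: True, j: False}
  {t: True, d: False, j: False}
  {j: True, t: True, d: True}


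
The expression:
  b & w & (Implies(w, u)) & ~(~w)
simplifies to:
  b & u & w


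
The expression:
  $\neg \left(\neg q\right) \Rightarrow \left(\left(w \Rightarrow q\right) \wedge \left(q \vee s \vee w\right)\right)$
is always true.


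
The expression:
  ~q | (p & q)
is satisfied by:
  {p: True, q: False}
  {q: False, p: False}
  {q: True, p: True}


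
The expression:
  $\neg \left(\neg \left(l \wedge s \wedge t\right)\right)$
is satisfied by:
  {t: True, s: True, l: True}


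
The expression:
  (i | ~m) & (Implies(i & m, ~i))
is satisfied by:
  {m: False}


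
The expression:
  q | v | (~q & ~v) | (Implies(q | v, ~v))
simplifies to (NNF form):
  True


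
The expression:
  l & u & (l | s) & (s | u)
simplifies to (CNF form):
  l & u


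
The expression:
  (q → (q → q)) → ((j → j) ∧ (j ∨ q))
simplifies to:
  j ∨ q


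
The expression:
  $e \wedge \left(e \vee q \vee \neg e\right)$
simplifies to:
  $e$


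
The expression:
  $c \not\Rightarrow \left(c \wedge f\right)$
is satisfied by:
  {c: True, f: False}


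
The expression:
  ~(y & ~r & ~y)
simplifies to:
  True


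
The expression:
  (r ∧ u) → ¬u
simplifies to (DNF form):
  ¬r ∨ ¬u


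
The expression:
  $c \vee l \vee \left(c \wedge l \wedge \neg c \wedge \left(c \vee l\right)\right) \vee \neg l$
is always true.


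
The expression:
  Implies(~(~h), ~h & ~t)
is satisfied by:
  {h: False}


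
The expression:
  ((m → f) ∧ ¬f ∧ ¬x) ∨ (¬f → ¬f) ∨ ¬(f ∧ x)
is always true.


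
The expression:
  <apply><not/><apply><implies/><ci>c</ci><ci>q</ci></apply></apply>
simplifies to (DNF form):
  <apply><and/><ci>c</ci><apply><not/><ci>q</ci></apply></apply>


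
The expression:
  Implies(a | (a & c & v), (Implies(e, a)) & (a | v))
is always true.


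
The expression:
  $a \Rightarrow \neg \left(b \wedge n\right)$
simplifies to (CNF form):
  $\neg a \vee \neg b \vee \neg n$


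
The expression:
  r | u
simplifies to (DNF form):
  r | u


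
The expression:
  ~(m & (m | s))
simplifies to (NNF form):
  ~m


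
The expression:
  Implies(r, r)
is always true.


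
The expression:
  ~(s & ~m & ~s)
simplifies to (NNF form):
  True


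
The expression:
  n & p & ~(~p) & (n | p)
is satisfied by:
  {p: True, n: True}


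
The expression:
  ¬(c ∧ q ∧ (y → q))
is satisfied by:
  {c: False, q: False}
  {q: True, c: False}
  {c: True, q: False}


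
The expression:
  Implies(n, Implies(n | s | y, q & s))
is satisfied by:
  {q: True, s: True, n: False}
  {q: True, s: False, n: False}
  {s: True, q: False, n: False}
  {q: False, s: False, n: False}
  {n: True, q: True, s: True}


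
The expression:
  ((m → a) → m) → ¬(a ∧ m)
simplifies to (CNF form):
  ¬a ∨ ¬m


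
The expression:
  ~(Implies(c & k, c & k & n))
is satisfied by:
  {k: True, c: True, n: False}


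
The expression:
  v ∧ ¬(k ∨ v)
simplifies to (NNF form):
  False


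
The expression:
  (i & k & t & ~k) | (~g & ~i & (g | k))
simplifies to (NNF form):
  k & ~g & ~i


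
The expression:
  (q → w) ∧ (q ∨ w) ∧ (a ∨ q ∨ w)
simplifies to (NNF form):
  w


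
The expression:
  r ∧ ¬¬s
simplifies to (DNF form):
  r ∧ s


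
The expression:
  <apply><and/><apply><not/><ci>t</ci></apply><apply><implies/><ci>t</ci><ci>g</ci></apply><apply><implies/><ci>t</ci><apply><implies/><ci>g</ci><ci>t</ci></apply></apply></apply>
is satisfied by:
  {t: False}


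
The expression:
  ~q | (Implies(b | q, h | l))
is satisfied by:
  {l: True, h: True, q: False}
  {l: True, h: False, q: False}
  {h: True, l: False, q: False}
  {l: False, h: False, q: False}
  {q: True, l: True, h: True}
  {q: True, l: True, h: False}
  {q: True, h: True, l: False}


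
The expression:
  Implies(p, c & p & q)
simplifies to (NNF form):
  ~p | (c & q)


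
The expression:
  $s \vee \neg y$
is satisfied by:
  {s: True, y: False}
  {y: False, s: False}
  {y: True, s: True}


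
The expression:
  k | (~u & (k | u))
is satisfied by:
  {k: True}


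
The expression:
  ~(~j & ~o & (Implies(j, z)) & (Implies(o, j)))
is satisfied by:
  {o: True, j: True}
  {o: True, j: False}
  {j: True, o: False}


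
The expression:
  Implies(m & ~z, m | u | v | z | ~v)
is always true.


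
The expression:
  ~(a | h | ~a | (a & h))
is never true.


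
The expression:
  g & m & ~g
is never true.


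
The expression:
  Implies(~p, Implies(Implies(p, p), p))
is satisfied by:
  {p: True}


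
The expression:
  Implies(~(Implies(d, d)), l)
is always true.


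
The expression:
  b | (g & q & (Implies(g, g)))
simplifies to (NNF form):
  b | (g & q)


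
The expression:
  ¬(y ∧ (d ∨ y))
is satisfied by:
  {y: False}


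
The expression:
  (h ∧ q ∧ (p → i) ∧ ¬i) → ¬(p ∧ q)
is always true.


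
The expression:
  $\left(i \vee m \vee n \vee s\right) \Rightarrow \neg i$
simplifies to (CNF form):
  $\neg i$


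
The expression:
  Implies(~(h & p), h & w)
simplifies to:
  h & (p | w)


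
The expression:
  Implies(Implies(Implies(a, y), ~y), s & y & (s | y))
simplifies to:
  y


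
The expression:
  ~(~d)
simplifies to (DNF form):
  d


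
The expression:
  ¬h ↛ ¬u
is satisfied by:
  {u: True, h: False}


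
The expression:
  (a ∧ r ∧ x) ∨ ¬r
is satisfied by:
  {a: True, x: True, r: False}
  {a: True, x: False, r: False}
  {x: True, a: False, r: False}
  {a: False, x: False, r: False}
  {r: True, a: True, x: True}


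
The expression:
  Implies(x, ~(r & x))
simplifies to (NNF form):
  ~r | ~x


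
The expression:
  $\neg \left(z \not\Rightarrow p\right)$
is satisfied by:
  {p: True, z: False}
  {z: False, p: False}
  {z: True, p: True}


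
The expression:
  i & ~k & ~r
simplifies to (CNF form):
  i & ~k & ~r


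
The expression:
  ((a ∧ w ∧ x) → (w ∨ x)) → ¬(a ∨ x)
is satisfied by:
  {x: False, a: False}


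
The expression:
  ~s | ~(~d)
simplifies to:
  d | ~s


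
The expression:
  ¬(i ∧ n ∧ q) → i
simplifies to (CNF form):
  i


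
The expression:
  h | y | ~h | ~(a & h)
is always true.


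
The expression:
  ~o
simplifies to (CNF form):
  ~o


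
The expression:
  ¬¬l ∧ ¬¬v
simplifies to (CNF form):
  l ∧ v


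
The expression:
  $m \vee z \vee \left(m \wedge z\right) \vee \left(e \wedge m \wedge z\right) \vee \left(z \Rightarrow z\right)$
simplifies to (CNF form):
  $\text{True}$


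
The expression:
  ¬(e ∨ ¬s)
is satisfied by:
  {s: True, e: False}


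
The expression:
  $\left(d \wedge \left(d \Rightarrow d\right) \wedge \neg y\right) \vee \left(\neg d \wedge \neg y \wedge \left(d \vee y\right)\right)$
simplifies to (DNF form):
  $d \wedge \neg y$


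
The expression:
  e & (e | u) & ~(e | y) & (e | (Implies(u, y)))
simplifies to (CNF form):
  False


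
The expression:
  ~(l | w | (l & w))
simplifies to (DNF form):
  ~l & ~w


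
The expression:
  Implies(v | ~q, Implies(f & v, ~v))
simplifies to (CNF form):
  ~f | ~v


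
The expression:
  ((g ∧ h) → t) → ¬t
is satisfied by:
  {t: False}


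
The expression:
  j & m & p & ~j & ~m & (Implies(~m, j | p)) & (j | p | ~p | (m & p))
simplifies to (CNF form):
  False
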